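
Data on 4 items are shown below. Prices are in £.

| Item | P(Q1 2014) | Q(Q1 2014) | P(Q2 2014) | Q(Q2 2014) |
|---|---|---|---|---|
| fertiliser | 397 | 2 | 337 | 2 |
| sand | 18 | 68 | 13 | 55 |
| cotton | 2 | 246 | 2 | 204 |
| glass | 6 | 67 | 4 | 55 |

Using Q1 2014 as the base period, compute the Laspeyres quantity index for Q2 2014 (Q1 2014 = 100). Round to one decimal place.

Laspeyres quantity index uses base-period prices as weights.
ΣP(Q1 2014)·Q(Q2 2014) = 397×2 + 18×55 + 2×204 + 6×55 = 794 + 990 + 408 + 330 = 2522
ΣP(Q1 2014)·Q(Q1 2014) = 397×2 + 18×68 + 2×246 + 6×67 = 794 + 1224 + 492 + 402 = 2912
Index = 2522 / 2912 × 100 = 86.6071

86.6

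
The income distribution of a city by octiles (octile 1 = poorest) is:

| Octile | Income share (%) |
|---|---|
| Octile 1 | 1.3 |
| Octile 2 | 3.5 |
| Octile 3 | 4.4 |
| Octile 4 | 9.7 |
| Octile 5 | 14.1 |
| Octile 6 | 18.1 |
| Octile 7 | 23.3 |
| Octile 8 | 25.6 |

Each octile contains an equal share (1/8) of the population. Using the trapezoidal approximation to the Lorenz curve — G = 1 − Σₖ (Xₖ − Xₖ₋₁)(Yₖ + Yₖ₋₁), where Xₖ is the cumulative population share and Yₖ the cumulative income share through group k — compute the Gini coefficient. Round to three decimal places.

0.393

Cumulative income shares Yₖ: 0.0130, 0.0480, 0.0920, 0.1890, 0.3300, 0.5110, 0.7440, 1.0000
Σ (Xₖ−Xₖ₋₁)(Yₖ+Yₖ₋₁) = (1/8)(0.0130+0.0000) + (1/8)(0.0480+0.0130) + (1/8)(0.0920+0.0480) + (1/8)(0.1890+0.0920) + (1/8)(0.3300+0.1890) + (1/8)(0.5110+0.3300) + (1/8)(0.7440+0.5110) + (1/8)(1.0000+0.7440)
  = 0.0016 + 0.0076 + 0.0175 + 0.0351 + 0.0649 + 0.1051 + 0.1569 + 0.2180 = 0.6068
G = 1 − 0.6068 = 0.3932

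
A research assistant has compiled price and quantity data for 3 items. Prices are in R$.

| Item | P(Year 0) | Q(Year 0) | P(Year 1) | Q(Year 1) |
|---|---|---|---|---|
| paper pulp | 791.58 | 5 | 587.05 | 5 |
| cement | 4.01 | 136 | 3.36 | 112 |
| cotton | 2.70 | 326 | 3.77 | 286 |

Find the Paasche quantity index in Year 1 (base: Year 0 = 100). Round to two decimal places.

Paasche quantity index uses current-period prices as weights.
ΣP(Year 1)·Q(Year 1) = 587.05×5 + 3.36×112 + 3.77×286 = 2935.25 + 376.32 + 1078.22 = 4389.79
ΣP(Year 1)·Q(Year 0) = 587.05×5 + 3.36×136 + 3.77×326 = 2935.25 + 456.96 + 1229.02 = 4621.23
Index = 4389.79 / 4621.23 × 100 = 94.9918

94.99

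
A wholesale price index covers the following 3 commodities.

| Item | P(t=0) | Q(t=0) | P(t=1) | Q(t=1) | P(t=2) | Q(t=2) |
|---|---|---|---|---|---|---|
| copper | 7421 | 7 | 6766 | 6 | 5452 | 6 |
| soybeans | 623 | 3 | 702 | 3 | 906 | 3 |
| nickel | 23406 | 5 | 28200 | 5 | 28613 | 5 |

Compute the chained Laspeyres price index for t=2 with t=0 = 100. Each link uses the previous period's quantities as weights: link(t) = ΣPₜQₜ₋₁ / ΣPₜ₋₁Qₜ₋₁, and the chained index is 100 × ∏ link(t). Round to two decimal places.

108.33

Link t=0→t=1:
ΣP(t=1)Q(t=0) = 6766×7 + 702×3 + 28200×5 = 47362 + 2106 + 141000 = 190468
ΣP(t=0)Q(t=0) = 7421×7 + 623×3 + 23406×5 = 51947 + 1869 + 117030 = 170846
link = 190468/170846 = 1.114852
Link t=1→t=2:
ΣP(t=2)Q(t=1) = 5452×6 + 906×3 + 28613×5 = 32712 + 2718 + 143065 = 178495
ΣP(t=1)Q(t=1) = 6766×6 + 702×3 + 28200×5 = 40596 + 2106 + 141000 = 183702
link = 178495/183702 = 0.971655
Chained index = 100 × 1.114852 × 0.971655 = 108.3252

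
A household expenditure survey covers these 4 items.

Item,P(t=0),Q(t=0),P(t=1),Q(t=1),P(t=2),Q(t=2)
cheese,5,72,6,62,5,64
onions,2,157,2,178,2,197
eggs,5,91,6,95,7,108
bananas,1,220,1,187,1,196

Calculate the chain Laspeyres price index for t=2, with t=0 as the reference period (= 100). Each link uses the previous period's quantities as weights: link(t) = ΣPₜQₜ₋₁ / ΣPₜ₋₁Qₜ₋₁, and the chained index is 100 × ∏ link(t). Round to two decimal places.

Link t=0→t=1:
ΣP(t=1)Q(t=0) = 6×72 + 2×157 + 6×91 + 1×220 = 432 + 314 + 546 + 220 = 1512
ΣP(t=0)Q(t=0) = 5×72 + 2×157 + 5×91 + 1×220 = 360 + 314 + 455 + 220 = 1349
link = 1512/1349 = 1.120830
Link t=1→t=2:
ΣP(t=2)Q(t=1) = 5×62 + 2×178 + 7×95 + 1×187 = 310 + 356 + 665 + 187 = 1518
ΣP(t=1)Q(t=1) = 6×62 + 2×178 + 6×95 + 1×187 = 372 + 356 + 570 + 187 = 1485
link = 1518/1485 = 1.022222
Chained index = 100 × 1.120830 × 1.022222 = 114.5738

114.57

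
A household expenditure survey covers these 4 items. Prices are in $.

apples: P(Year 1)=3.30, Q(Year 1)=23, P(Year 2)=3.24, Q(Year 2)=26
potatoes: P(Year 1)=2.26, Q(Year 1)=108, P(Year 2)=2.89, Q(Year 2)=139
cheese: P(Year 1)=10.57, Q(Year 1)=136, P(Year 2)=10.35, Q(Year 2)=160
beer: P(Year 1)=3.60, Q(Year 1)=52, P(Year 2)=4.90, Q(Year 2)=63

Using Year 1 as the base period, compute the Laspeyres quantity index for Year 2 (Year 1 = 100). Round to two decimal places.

119.19

Laspeyres quantity index uses base-period prices as weights.
ΣP(Year 1)·Q(Year 2) = 3.30×26 + 2.26×139 + 10.57×160 + 3.60×63 = 85.8 + 314.14 + 1691.2 + 226.8 = 2317.94
ΣP(Year 1)·Q(Year 1) = 3.30×23 + 2.26×108 + 10.57×136 + 3.60×52 = 75.9 + 244.08 + 1437.52 + 187.2 = 1944.7
Index = 2317.94 / 1944.7 × 100 = 119.1927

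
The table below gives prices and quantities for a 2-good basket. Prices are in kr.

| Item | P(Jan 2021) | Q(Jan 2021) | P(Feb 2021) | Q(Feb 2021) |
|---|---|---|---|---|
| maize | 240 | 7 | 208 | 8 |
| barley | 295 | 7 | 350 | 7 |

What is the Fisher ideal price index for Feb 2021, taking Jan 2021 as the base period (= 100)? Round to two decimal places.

103.77

Laspeyres component (base-period weights):
ΣP(Feb 2021)Q(Jan 2021) = 208×7 + 350×7 = 1456 + 2450 = 3906
ΣP(Jan 2021)Q(Jan 2021) = 240×7 + 295×7 = 1680 + 2065 = 3745
L = 3906 / 3745 × 100 = 104.2991
Paasche component (current-period weights):
ΣP(Feb 2021)Q(Feb 2021) = 208×8 + 350×7 = 1664 + 2450 = 4114
ΣP(Jan 2021)Q(Feb 2021) = 240×8 + 295×7 = 1920 + 2065 = 3985
P = 4114 / 3985 × 100 = 103.2371
Fisher = √(L × P) = √(104.2991 × 103.2371) = 103.7667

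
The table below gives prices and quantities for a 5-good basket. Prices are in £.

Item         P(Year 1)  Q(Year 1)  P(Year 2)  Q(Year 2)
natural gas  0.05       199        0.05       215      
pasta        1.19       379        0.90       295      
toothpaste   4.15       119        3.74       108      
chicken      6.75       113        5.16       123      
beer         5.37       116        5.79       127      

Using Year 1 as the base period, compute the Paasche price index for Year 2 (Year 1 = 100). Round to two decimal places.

88.28

Paasche price index uses current-period quantities as weights.
ΣP(Year 2)·Q(Year 2) = 0.05×215 + 0.90×295 + 3.74×108 + 5.16×123 + 5.79×127 = 10.75 + 265.5 + 403.92 + 634.68 + 735.33 = 2050.18
ΣP(Year 1)·Q(Year 2) = 0.05×215 + 1.19×295 + 4.15×108 + 6.75×123 + 5.37×127 = 10.75 + 351.05 + 448.2 + 830.25 + 681.99 = 2322.24
Index = 2050.18 / 2322.24 × 100 = 88.2846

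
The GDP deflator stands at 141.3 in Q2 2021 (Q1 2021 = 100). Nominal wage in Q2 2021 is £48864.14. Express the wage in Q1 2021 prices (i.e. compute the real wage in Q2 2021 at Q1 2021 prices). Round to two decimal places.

Real = Nominal ÷ (Index/100) = 48864.14 ÷ (141.3/100)
     = 48864.14 ÷ 1.413 = 34581.8401

34581.84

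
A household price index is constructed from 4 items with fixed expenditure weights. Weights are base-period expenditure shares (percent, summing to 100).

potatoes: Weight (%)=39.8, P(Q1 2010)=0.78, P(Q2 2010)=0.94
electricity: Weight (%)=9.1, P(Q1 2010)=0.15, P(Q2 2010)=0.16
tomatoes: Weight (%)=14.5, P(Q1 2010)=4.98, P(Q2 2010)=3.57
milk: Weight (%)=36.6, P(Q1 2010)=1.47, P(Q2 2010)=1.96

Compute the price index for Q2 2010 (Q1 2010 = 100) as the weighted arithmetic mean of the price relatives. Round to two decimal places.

116.87

potatoes: 39.8 × (0.94/0.78) = 39.8 × 1.205128 = 47.9641
electricity: 9.1 × (0.16/0.15) = 9.1 × 1.066667 = 9.7067
tomatoes: 14.5 × (3.57/4.98) = 14.5 × 0.716867 = 10.3946
milk: 36.6 × (1.96/1.47) = 36.6 × 1.333333 = 48.8000
Index = Σ wᵢ·(p₁ᵢ/p₀ᵢ) = 47.9641 + 9.7067 + 10.3946 + 48.8000 = 116.8653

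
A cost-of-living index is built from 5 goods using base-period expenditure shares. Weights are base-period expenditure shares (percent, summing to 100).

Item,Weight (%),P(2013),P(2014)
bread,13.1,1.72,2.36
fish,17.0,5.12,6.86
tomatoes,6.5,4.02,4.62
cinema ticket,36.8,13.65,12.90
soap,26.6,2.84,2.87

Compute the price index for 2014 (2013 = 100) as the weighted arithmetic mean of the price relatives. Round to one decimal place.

109.9

bread: 13.1 × (2.36/1.72) = 13.1 × 1.372093 = 17.9744
fish: 17.0 × (6.86/5.12) = 17.0 × 1.339844 = 22.7773
tomatoes: 6.5 × (4.62/4.02) = 6.5 × 1.149254 = 7.4701
cinema ticket: 36.8 × (12.90/13.65) = 36.8 × 0.945055 = 34.7780
soap: 26.6 × (2.87/2.84) = 26.6 × 1.010563 = 26.8810
Index = Σ wᵢ·(p₁ᵢ/p₀ᵢ) = 17.9744 + 22.7773 + 7.4701 + 34.7780 + 26.8810 = 109.8809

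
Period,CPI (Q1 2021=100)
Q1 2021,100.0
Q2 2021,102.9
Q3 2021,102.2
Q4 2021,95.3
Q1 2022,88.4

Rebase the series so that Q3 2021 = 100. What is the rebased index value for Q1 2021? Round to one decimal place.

Rebased(Q1 2021) = 100.0 / 102.2 × 100 = 97.8474

97.8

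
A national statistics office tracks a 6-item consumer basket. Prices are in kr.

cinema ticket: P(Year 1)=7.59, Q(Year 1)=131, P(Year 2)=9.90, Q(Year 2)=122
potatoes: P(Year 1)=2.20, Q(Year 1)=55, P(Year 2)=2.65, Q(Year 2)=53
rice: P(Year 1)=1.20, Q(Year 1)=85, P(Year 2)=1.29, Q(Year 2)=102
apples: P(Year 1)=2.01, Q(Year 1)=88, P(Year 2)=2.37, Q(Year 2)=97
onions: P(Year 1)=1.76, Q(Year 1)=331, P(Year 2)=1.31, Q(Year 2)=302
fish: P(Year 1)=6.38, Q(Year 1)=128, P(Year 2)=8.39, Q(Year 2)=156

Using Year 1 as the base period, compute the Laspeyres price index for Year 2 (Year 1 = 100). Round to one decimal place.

117.0

Laspeyres price index uses base-period quantities as weights.
ΣP(Year 2)·Q(Year 1) = 9.90×131 + 2.65×55 + 1.29×85 + 2.37×88 + 1.31×331 + 8.39×128 = 1296.9 + 145.75 + 109.65 + 208.56 + 433.61 + 1073.92 = 3268.39
ΣP(Year 1)·Q(Year 1) = 7.59×131 + 2.20×55 + 1.20×85 + 2.01×88 + 1.76×331 + 6.38×128 = 994.29 + 121 + 102 + 176.88 + 582.56 + 816.64 = 2793.37
Index = 3268.39 / 2793.37 × 100 = 117.0053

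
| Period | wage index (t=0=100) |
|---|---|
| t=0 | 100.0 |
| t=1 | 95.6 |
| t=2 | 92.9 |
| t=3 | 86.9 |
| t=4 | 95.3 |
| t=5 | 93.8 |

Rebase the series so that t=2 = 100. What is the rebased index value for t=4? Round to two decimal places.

Rebased(t=4) = 95.3 / 92.9 × 100 = 102.5834

102.58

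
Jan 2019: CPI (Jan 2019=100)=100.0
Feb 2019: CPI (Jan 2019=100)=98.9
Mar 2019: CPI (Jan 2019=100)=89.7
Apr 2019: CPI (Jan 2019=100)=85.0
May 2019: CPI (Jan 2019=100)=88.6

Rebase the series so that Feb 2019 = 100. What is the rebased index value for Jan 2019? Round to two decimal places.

101.11

Rebased(Jan 2019) = 100.0 / 98.9 × 100 = 101.1122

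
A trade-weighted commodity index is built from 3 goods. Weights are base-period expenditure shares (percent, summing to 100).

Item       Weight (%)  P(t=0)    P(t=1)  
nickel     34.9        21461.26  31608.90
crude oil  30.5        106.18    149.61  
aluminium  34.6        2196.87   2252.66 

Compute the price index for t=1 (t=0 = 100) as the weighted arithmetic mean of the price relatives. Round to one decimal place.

nickel: 34.9 × (31608.90/21461.26) = 34.9 × 1.472835 = 51.4019
crude oil: 30.5 × (149.61/106.18) = 30.5 × 1.409022 = 42.9752
aluminium: 34.6 × (2252.66/2196.87) = 34.6 × 1.025395 = 35.4787
Index = Σ wᵢ·(p₁ᵢ/p₀ᵢ) = 51.4019 + 42.9752 + 35.4787 = 129.8558

129.9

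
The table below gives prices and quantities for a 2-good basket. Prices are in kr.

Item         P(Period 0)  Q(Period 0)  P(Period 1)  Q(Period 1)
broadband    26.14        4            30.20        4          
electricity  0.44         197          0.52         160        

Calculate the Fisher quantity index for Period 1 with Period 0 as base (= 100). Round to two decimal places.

Laspeyres component (base-period weights):
ΣP(Period 0)Q(Period 1) = 26.14×4 + 0.44×160 = 104.56 + 70.4 = 174.96
ΣP(Period 0)Q(Period 0) = 26.14×4 + 0.44×197 = 104.56 + 86.68 = 191.24
L = 174.96 / 191.24 × 100 = 91.4871
Paasche component (current-period weights):
ΣP(Period 1)Q(Period 1) = 30.20×4 + 0.52×160 = 120.8 + 83.2 = 204
ΣP(Period 1)Q(Period 0) = 30.20×4 + 0.52×197 = 120.8 + 102.44 = 223.24
P = 204 / 223.24 × 100 = 91.3815
Fisher = √(L × P) = √(91.4871 × 91.3815) = 91.4343

91.43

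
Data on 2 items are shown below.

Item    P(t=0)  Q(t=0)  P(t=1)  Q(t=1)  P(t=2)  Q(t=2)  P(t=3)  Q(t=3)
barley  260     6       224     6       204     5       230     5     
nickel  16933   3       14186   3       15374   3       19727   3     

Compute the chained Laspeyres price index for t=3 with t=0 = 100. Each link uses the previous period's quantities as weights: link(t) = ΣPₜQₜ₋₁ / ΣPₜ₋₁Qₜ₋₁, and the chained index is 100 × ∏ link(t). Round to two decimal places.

115.72

Link t=0→t=1:
ΣP(t=1)Q(t=0) = 224×6 + 14186×3 = 1344 + 42558 = 43902
ΣP(t=0)Q(t=0) = 260×6 + 16933×3 = 1560 + 50799 = 52359
link = 43902/52359 = 0.838480
Link t=1→t=2:
ΣP(t=2)Q(t=1) = 204×6 + 15374×3 = 1224 + 46122 = 47346
ΣP(t=1)Q(t=1) = 224×6 + 14186×3 = 1344 + 42558 = 43902
link = 47346/43902 = 1.078447
Link t=2→t=3:
ΣP(t=3)Q(t=2) = 230×5 + 19727×3 = 1150 + 59181 = 60331
ΣP(t=2)Q(t=2) = 204×5 + 15374×3 = 1020 + 46122 = 47142
link = 60331/47142 = 1.279772
Chained index = 100 × 0.838480 × 1.078447 × 1.279772 = 115.7243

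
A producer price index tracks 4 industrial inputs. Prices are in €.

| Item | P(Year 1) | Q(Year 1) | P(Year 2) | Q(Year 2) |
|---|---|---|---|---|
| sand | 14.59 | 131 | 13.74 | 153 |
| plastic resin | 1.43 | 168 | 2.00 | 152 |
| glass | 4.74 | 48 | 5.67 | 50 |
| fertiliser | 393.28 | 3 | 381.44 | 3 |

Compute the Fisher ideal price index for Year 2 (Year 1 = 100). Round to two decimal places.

Laspeyres component (base-period weights):
ΣP(Year 2)Q(Year 1) = 13.74×131 + 2.00×168 + 5.67×48 + 381.44×3 = 1799.94 + 336 + 272.16 + 1144.32 = 3552.42
ΣP(Year 1)Q(Year 1) = 14.59×131 + 1.43×168 + 4.74×48 + 393.28×3 = 1911.29 + 240.24 + 227.52 + 1179.84 = 3558.89
L = 3552.42 / 3558.89 × 100 = 99.8182
Paasche component (current-period weights):
ΣP(Year 2)Q(Year 2) = 13.74×153 + 2.00×152 + 5.67×50 + 381.44×3 = 2102.22 + 304 + 283.5 + 1144.32 = 3834.04
ΣP(Year 1)Q(Year 2) = 14.59×153 + 1.43×152 + 4.74×50 + 393.28×3 = 2232.27 + 217.36 + 237 + 1179.84 = 3866.47
P = 3834.04 / 3866.47 × 100 = 99.1613
Fisher = √(L × P) = √(99.8182 × 99.1613) = 99.4892

99.49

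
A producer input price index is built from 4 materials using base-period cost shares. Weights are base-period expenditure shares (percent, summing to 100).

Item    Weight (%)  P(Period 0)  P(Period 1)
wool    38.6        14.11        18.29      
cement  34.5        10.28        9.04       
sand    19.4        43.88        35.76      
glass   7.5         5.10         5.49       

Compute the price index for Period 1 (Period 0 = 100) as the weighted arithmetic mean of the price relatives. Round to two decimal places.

wool: 38.6 × (18.29/14.11) = 38.6 × 1.296244 = 50.0350
cement: 34.5 × (9.04/10.28) = 34.5 × 0.879377 = 30.3385
sand: 19.4 × (35.76/43.88) = 19.4 × 0.814950 = 15.8100
glass: 7.5 × (5.49/5.10) = 7.5 × 1.076471 = 8.0735
Index = Σ wᵢ·(p₁ᵢ/p₀ᵢ) = 50.0350 + 30.3385 + 15.8100 + 8.0735 = 104.2571

104.26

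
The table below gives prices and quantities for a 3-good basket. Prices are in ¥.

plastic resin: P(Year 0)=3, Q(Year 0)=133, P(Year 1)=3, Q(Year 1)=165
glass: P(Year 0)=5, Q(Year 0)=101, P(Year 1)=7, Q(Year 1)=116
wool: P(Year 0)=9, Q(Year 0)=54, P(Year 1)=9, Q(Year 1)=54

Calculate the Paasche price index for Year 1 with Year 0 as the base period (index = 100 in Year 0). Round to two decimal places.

114.86

Paasche price index uses current-period quantities as weights.
ΣP(Year 1)·Q(Year 1) = 3×165 + 7×116 + 9×54 = 495 + 812 + 486 = 1793
ΣP(Year 0)·Q(Year 1) = 3×165 + 5×116 + 9×54 = 495 + 580 + 486 = 1561
Index = 1793 / 1561 × 100 = 114.8623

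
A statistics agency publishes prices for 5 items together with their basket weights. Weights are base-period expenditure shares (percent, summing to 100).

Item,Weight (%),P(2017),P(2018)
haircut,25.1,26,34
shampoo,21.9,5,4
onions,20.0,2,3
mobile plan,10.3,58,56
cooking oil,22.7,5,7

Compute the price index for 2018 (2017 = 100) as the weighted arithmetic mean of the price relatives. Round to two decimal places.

122.07

haircut: 25.1 × (34/26) = 25.1 × 1.307692 = 32.8231
shampoo: 21.9 × (4/5) = 21.9 × 0.800000 = 17.5200
onions: 20.0 × (3/2) = 20.0 × 1.500000 = 30.0000
mobile plan: 10.3 × (56/58) = 10.3 × 0.965517 = 9.9448
cooking oil: 22.7 × (7/5) = 22.7 × 1.400000 = 31.7800
Index = Σ wᵢ·(p₁ᵢ/p₀ᵢ) = 32.8231 + 17.5200 + 30.0000 + 9.9448 + 31.7800 = 122.0679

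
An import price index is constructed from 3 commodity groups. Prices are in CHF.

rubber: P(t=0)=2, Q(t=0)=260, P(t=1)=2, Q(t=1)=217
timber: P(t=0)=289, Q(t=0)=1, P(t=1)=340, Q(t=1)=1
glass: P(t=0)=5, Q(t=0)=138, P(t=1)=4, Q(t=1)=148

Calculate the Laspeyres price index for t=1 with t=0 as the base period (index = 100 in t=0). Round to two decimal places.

94.20

Laspeyres price index uses base-period quantities as weights.
ΣP(t=1)·Q(t=0) = 2×260 + 340×1 + 4×138 = 520 + 340 + 552 = 1412
ΣP(t=0)·Q(t=0) = 2×260 + 289×1 + 5×138 = 520 + 289 + 690 = 1499
Index = 1412 / 1499 × 100 = 94.1961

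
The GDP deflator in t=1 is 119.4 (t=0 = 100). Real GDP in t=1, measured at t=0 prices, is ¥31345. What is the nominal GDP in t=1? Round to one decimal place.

37425.9

Nominal = Real × (Index/100) = 31345 × (119.4/100)
        = 31345 × 1.194 = 37425.9300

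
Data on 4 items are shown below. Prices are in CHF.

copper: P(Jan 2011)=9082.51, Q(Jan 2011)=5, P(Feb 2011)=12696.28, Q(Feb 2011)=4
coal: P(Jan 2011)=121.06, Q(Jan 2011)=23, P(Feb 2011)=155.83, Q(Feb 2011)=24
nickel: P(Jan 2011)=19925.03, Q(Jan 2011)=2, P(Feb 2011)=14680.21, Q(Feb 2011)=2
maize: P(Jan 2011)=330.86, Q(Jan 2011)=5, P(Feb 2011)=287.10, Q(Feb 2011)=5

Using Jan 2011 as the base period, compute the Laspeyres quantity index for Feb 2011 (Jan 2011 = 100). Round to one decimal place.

Laspeyres quantity index uses base-period prices as weights.
ΣP(Jan 2011)·Q(Feb 2011) = 9082.51×4 + 121.06×24 + 19925.03×2 + 330.86×5 = 36330.04 + 2905.44 + 39850.06 + 1654.3 = 80739.84
ΣP(Jan 2011)·Q(Jan 2011) = 9082.51×5 + 121.06×23 + 19925.03×2 + 330.86×5 = 45412.55 + 2784.38 + 39850.06 + 1654.3 = 89701.29
Index = 80739.84 / 89701.29 × 100 = 90.0097

90.0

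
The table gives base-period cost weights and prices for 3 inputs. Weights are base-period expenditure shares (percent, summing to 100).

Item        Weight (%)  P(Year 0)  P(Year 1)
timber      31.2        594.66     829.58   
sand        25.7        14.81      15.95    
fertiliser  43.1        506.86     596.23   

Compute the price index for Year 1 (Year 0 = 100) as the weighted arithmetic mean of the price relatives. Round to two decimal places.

121.90

timber: 31.2 × (829.58/594.66) = 31.2 × 1.395049 = 43.5255
sand: 25.7 × (15.95/14.81) = 25.7 × 1.076975 = 27.6783
fertiliser: 43.1 × (596.23/506.86) = 43.1 × 1.176321 = 50.6994
Index = Σ wᵢ·(p₁ᵢ/p₀ᵢ) = 43.5255 + 27.6783 + 50.6994 = 121.9032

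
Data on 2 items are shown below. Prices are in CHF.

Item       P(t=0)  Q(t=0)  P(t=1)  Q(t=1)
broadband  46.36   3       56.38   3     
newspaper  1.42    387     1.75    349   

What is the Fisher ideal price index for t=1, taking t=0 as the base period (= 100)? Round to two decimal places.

Laspeyres component (base-period weights):
ΣP(t=1)Q(t=0) = 56.38×3 + 1.75×387 = 169.14 + 677.25 = 846.39
ΣP(t=0)Q(t=0) = 46.36×3 + 1.42×387 = 139.08 + 549.54 = 688.62
L = 846.39 / 688.62 × 100 = 122.9110
Paasche component (current-period weights):
ΣP(t=1)Q(t=1) = 56.38×3 + 1.75×349 = 169.14 + 610.75 = 779.89
ΣP(t=0)Q(t=1) = 46.36×3 + 1.42×349 = 139.08 + 495.58 = 634.66
P = 779.89 / 634.66 × 100 = 122.8831
Fisher = √(L × P) = √(122.9110 × 122.8831) = 122.8971

122.90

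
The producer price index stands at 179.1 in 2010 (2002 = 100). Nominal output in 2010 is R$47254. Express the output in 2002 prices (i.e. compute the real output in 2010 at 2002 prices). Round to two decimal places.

26384.14

Real = Nominal ÷ (Index/100) = 47254 ÷ (179.1/100)
     = 47254 ÷ 1.791 = 26384.1429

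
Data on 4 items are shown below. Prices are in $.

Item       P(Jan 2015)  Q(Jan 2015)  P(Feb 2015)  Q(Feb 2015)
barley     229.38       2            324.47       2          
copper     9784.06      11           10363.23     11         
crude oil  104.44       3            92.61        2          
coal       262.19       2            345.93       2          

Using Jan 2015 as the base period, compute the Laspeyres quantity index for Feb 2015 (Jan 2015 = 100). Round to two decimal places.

Laspeyres quantity index uses base-period prices as weights.
ΣP(Jan 2015)·Q(Feb 2015) = 229.38×2 + 9784.06×11 + 104.44×2 + 262.19×2 = 458.76 + 107624.66 + 208.88 + 524.38 = 108816.68
ΣP(Jan 2015)·Q(Jan 2015) = 229.38×2 + 9784.06×11 + 104.44×3 + 262.19×2 = 458.76 + 107624.66 + 313.32 + 524.38 = 108921.12
Index = 108816.68 / 108921.12 × 100 = 99.9041

99.90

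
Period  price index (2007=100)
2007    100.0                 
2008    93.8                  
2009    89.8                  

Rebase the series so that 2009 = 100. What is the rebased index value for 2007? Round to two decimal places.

111.36

Rebased(2007) = 100.0 / 89.8 × 100 = 111.3586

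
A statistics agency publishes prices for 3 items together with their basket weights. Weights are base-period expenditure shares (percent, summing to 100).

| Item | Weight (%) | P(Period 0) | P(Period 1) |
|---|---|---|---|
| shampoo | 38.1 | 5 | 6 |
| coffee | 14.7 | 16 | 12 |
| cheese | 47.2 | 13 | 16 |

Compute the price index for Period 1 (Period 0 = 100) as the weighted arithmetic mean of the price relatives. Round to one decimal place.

114.8

shampoo: 38.1 × (6/5) = 38.1 × 1.200000 = 45.7200
coffee: 14.7 × (12/16) = 14.7 × 0.750000 = 11.0250
cheese: 47.2 × (16/13) = 47.2 × 1.230769 = 58.0923
Index = Σ wᵢ·(p₁ᵢ/p₀ᵢ) = 45.7200 + 11.0250 + 58.0923 = 114.8373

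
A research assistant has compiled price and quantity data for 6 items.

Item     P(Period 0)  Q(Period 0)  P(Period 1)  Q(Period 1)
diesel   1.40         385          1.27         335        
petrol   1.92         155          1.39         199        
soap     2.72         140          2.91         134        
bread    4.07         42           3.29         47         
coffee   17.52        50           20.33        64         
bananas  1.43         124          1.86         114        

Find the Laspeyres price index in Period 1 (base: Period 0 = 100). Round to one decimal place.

102.3

Laspeyres price index uses base-period quantities as weights.
ΣP(Period 1)·Q(Period 0) = 1.27×385 + 1.39×155 + 2.91×140 + 3.29×42 + 20.33×50 + 1.86×124 = 488.95 + 215.45 + 407.4 + 138.18 + 1016.5 + 230.64 = 2497.12
ΣP(Period 0)·Q(Period 0) = 1.40×385 + 1.92×155 + 2.72×140 + 4.07×42 + 17.52×50 + 1.43×124 = 539 + 297.6 + 380.8 + 170.94 + 876 + 177.32 = 2441.66
Index = 2497.12 / 2441.66 × 100 = 102.2714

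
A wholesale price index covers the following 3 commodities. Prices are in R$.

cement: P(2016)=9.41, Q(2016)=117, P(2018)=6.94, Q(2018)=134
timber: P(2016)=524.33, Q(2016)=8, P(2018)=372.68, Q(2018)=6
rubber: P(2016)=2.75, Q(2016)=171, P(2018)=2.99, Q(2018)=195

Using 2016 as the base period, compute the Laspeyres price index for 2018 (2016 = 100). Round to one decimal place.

Laspeyres price index uses base-period quantities as weights.
ΣP(2018)·Q(2016) = 6.94×117 + 372.68×8 + 2.99×171 = 811.98 + 2981.44 + 511.29 = 4304.71
ΣP(2016)·Q(2016) = 9.41×117 + 524.33×8 + 2.75×171 = 1100.97 + 4194.64 + 470.25 = 5765.86
Index = 4304.71 / 5765.86 × 100 = 74.6586

74.7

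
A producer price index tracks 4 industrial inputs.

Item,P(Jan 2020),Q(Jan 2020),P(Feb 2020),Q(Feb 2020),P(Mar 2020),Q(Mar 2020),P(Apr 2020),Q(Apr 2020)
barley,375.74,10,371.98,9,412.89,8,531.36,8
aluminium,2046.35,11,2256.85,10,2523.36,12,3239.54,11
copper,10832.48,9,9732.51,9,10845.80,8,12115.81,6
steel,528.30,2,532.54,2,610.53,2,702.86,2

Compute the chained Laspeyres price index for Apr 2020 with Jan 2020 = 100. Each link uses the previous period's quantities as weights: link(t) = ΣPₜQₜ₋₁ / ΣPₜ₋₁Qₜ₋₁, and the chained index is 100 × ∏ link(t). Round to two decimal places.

Link Jan 2020→Feb 2020:
ΣP(Feb 2020)Q(Jan 2020) = 371.98×10 + 2256.85×11 + 9732.51×9 + 532.54×2 = 3719.8 + 24825.35 + 87592.59 + 1065.08 = 117202.82
ΣP(Jan 2020)Q(Jan 2020) = 375.74×10 + 2046.35×11 + 10832.48×9 + 528.30×2 = 3757.4 + 22509.85 + 97492.32 + 1056.6 = 124816.17
link = 117202.82/124816.17 = 0.939003
Link Feb 2020→Mar 2020:
ΣP(Mar 2020)Q(Feb 2020) = 412.89×9 + 2523.36×10 + 10845.80×9 + 610.53×2 = 3716.01 + 25233.6 + 97612.2 + 1221.06 = 127782.87
ΣP(Feb 2020)Q(Feb 2020) = 371.98×9 + 2256.85×10 + 9732.51×9 + 532.54×2 = 3347.82 + 22568.5 + 87592.59 + 1065.08 = 114573.99
link = 127782.87/114573.99 = 1.115287
Link Mar 2020→Apr 2020:
ΣP(Apr 2020)Q(Mar 2020) = 531.36×8 + 3239.54×12 + 12115.81×8 + 702.86×2 = 4250.88 + 38874.48 + 96926.48 + 1405.72 = 141457.56
ΣP(Mar 2020)Q(Mar 2020) = 412.89×8 + 2523.36×12 + 10845.80×8 + 610.53×2 = 3303.12 + 30280.32 + 86766.4 + 1221.06 = 121570.9
link = 141457.56/121570.9 = 1.163581
Chained index = 100 × 0.939003 × 1.115287 × 1.163581 = 121.8570

121.86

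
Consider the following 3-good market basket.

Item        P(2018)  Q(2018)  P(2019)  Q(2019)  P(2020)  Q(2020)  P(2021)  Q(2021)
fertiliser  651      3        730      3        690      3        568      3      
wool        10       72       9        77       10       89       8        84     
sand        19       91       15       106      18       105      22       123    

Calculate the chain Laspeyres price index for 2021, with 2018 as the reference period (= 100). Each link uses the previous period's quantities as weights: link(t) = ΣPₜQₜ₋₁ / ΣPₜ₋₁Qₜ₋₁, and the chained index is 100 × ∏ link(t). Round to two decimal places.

98.76

Link 2018→2019:
ΣP(2019)Q(2018) = 730×3 + 9×72 + 15×91 = 2190 + 648 + 1365 = 4203
ΣP(2018)Q(2018) = 651×3 + 10×72 + 19×91 = 1953 + 720 + 1729 = 4402
link = 4203/4402 = 0.954793
Link 2019→2020:
ΣP(2020)Q(2019) = 690×3 + 10×77 + 18×106 = 2070 + 770 + 1908 = 4748
ΣP(2019)Q(2019) = 730×3 + 9×77 + 15×106 = 2190 + 693 + 1590 = 4473
link = 4748/4473 = 1.061480
Link 2020→2021:
ΣP(2021)Q(2020) = 568×3 + 8×89 + 22×105 = 1704 + 712 + 2310 = 4726
ΣP(2020)Q(2020) = 690×3 + 10×89 + 18×105 = 2070 + 890 + 1890 = 4850
link = 4726/4850 = 0.974433
Chained index = 100 × 0.954793 × 1.061480 × 0.974433 = 98.7582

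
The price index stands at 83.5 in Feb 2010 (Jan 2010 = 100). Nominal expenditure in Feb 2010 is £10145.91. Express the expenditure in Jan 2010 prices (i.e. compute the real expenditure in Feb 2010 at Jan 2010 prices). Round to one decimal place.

Real = Nominal ÷ (Index/100) = 10145.91 ÷ (83.5/100)
     = 10145.91 ÷ 0.835 = 12150.7904

12150.8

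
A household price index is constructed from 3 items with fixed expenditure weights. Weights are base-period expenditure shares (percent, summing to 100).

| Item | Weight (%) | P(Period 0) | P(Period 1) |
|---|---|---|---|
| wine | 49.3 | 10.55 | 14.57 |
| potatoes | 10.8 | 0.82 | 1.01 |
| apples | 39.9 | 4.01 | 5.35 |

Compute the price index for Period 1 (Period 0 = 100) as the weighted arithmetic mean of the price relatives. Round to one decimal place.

134.6

wine: 49.3 × (14.57/10.55) = 49.3 × 1.381043 = 68.0854
potatoes: 10.8 × (1.01/0.82) = 10.8 × 1.231707 = 13.3024
apples: 39.9 × (5.35/4.01) = 39.9 × 1.334165 = 53.2332
Index = Σ wᵢ·(p₁ᵢ/p₀ᵢ) = 68.0854 + 13.3024 + 53.2332 = 134.6210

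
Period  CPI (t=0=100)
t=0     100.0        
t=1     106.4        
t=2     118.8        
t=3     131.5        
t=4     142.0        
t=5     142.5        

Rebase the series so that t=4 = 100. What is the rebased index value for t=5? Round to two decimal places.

100.35

Rebased(t=5) = 142.5 / 142.0 × 100 = 100.3521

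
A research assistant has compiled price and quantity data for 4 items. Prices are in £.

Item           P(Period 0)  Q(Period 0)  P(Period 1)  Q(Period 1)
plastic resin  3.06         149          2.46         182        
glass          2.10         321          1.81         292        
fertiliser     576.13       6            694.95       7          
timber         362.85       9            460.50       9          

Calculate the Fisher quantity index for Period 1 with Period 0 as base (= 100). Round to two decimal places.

Laspeyres component (base-period weights):
ΣP(Period 0)Q(Period 1) = 3.06×182 + 2.10×292 + 576.13×7 + 362.85×9 = 556.92 + 613.2 + 4032.91 + 3265.65 = 8468.68
ΣP(Period 0)Q(Period 0) = 3.06×149 + 2.10×321 + 576.13×6 + 362.85×9 = 455.94 + 674.1 + 3456.78 + 3265.65 = 7852.47
L = 8468.68 / 7852.47 × 100 = 107.8473
Paasche component (current-period weights):
ΣP(Period 1)Q(Period 1) = 2.46×182 + 1.81×292 + 694.95×7 + 460.50×9 = 447.72 + 528.52 + 4864.65 + 4144.5 = 9985.39
ΣP(Period 1)Q(Period 0) = 2.46×149 + 1.81×321 + 694.95×6 + 460.50×9 = 366.54 + 581.01 + 4169.7 + 4144.5 = 9261.75
P = 9985.39 / 9261.75 × 100 = 107.8132
Fisher = √(L × P) = √(107.8473 × 107.8132) = 107.8303

107.83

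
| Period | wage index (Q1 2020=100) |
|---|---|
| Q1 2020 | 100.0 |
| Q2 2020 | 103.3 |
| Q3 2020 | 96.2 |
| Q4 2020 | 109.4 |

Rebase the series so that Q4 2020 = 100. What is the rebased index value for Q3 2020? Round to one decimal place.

87.9

Rebased(Q3 2020) = 96.2 / 109.4 × 100 = 87.9342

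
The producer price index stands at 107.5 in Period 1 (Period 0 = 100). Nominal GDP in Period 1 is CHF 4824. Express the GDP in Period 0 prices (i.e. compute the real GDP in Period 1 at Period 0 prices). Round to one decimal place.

Real = Nominal ÷ (Index/100) = 4824 ÷ (107.5/100)
     = 4824 ÷ 1.075 = 4487.4419

4487.4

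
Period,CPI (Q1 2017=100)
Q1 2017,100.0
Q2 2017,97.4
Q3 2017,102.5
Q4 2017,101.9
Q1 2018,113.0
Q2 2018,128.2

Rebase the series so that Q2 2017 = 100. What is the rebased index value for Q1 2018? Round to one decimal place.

Rebased(Q1 2018) = 113.0 / 97.4 × 100 = 116.0164

116.0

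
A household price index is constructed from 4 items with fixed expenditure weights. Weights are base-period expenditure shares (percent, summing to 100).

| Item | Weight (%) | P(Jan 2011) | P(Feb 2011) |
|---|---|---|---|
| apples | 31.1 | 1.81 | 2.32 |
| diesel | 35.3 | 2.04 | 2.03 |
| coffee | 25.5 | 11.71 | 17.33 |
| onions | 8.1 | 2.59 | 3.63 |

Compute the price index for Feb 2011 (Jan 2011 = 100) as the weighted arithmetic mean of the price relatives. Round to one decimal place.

124.1

apples: 31.1 × (2.32/1.81) = 31.1 × 1.281768 = 39.8630
diesel: 35.3 × (2.03/2.04) = 35.3 × 0.995098 = 35.1270
coffee: 25.5 × (17.33/11.71) = 25.5 × 1.479932 = 37.7383
onions: 8.1 × (3.63/2.59) = 8.1 × 1.401544 = 11.3525
Index = Σ wᵢ·(p₁ᵢ/p₀ᵢ) = 39.8630 + 35.1270 + 37.7383 + 11.3525 = 124.0807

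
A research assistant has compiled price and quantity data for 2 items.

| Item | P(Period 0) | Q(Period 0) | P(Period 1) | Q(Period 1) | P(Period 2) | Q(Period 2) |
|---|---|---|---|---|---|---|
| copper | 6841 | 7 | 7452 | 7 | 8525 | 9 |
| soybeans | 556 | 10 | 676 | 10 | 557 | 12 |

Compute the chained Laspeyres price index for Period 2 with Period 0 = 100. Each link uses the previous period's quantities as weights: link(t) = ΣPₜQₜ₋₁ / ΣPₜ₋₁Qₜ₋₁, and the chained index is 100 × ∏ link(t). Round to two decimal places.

Link Period 0→Period 1:
ΣP(Period 1)Q(Period 0) = 7452×7 + 676×10 = 52164 + 6760 = 58924
ΣP(Period 0)Q(Period 0) = 6841×7 + 556×10 = 47887 + 5560 = 53447
link = 58924/53447 = 1.102475
Link Period 1→Period 2:
ΣP(Period 2)Q(Period 1) = 8525×7 + 557×10 = 59675 + 5570 = 65245
ΣP(Period 1)Q(Period 1) = 7452×7 + 676×10 = 52164 + 6760 = 58924
link = 65245/58924 = 1.107274
Chained index = 100 × 1.102475 × 1.107274 = 122.0742

122.07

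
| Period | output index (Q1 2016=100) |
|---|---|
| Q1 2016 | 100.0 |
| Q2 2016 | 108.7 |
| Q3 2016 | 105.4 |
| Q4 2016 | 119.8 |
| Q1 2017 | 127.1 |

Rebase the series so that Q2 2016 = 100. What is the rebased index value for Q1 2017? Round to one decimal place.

Rebased(Q1 2017) = 127.1 / 108.7 × 100 = 116.9273

116.9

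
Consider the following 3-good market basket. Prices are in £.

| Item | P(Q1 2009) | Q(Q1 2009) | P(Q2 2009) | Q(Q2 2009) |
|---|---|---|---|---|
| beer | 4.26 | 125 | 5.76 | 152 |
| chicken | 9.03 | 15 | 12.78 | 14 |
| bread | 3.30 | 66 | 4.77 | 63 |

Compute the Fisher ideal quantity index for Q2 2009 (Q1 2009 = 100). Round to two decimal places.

110.66

Laspeyres component (base-period weights):
ΣP(Q1 2009)Q(Q2 2009) = 4.26×152 + 9.03×14 + 3.30×63 = 647.52 + 126.42 + 207.9 = 981.84
ΣP(Q1 2009)Q(Q1 2009) = 4.26×125 + 9.03×15 + 3.30×66 = 532.5 + 135.45 + 217.8 = 885.75
L = 981.84 / 885.75 × 100 = 110.8484
Paasche component (current-period weights):
ΣP(Q2 2009)Q(Q2 2009) = 5.76×152 + 12.78×14 + 4.77×63 = 875.52 + 178.92 + 300.51 = 1354.95
ΣP(Q2 2009)Q(Q1 2009) = 5.76×125 + 12.78×15 + 4.77×66 = 720 + 191.7 + 314.82 = 1226.52
P = 1354.95 / 1226.52 × 100 = 110.4711
Fisher = √(L × P) = √(110.8484 × 110.4711) = 110.6596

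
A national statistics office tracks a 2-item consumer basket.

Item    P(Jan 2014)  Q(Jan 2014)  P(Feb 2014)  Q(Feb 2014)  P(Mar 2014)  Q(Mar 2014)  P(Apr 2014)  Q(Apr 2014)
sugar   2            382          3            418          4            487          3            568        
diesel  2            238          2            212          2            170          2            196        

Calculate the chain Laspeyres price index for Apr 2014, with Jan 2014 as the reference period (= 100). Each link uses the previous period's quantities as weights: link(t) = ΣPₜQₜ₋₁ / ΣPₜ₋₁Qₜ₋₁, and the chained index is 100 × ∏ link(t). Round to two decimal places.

Link Jan 2014→Feb 2014:
ΣP(Feb 2014)Q(Jan 2014) = 3×382 + 2×238 = 1146 + 476 = 1622
ΣP(Jan 2014)Q(Jan 2014) = 2×382 + 2×238 = 764 + 476 = 1240
link = 1622/1240 = 1.308065
Link Feb 2014→Mar 2014:
ΣP(Mar 2014)Q(Feb 2014) = 4×418 + 2×212 = 1672 + 424 = 2096
ΣP(Feb 2014)Q(Feb 2014) = 3×418 + 2×212 = 1254 + 424 = 1678
link = 2096/1678 = 1.249106
Link Mar 2014→Apr 2014:
ΣP(Apr 2014)Q(Mar 2014) = 3×487 + 2×170 = 1461 + 340 = 1801
ΣP(Mar 2014)Q(Mar 2014) = 4×487 + 2×170 = 1948 + 340 = 2288
link = 1801/2288 = 0.787150
Chained index = 100 × 1.308065 × 1.249106 × 0.787150 = 128.6134

128.61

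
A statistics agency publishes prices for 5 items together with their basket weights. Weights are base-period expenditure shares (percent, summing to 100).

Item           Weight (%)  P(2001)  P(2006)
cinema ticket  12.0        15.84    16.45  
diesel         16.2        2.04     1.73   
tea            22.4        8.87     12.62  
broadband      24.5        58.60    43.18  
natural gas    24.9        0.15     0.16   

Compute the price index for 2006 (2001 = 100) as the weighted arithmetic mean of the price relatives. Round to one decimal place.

cinema ticket: 12.0 × (16.45/15.84) = 12.0 × 1.038510 = 12.4621
diesel: 16.2 × (1.73/2.04) = 16.2 × 0.848039 = 13.7382
tea: 22.4 × (12.62/8.87) = 22.4 × 1.422773 = 31.8701
broadband: 24.5 × (43.18/58.60) = 24.5 × 0.736860 = 18.0531
natural gas: 24.9 × (0.16/0.15) = 24.9 × 1.066667 = 26.5600
Index = Σ wᵢ·(p₁ᵢ/p₀ᵢ) = 12.4621 + 13.7382 + 31.8701 + 18.0531 + 26.5600 = 102.6836

102.7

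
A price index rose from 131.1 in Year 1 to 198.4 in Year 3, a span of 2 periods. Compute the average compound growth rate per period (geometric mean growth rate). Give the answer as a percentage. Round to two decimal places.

Growth factor = (198.4/131.1)^(1/2) = (1.513349)^(1/2) = 1.230182
Growth rate = 1.230182 − 1 = 0.230182 = 23.0182%

23.02%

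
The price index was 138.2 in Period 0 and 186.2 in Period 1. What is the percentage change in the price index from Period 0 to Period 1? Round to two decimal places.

34.73%

Change = (186.2 − 138.2) / 138.2 × 100
       = 48.0 / 138.2 × 100 = 34.7323%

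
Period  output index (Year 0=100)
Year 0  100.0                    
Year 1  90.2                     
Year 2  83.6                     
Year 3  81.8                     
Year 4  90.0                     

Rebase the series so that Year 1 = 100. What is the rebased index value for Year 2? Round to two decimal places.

Rebased(Year 2) = 83.6 / 90.2 × 100 = 92.6829

92.68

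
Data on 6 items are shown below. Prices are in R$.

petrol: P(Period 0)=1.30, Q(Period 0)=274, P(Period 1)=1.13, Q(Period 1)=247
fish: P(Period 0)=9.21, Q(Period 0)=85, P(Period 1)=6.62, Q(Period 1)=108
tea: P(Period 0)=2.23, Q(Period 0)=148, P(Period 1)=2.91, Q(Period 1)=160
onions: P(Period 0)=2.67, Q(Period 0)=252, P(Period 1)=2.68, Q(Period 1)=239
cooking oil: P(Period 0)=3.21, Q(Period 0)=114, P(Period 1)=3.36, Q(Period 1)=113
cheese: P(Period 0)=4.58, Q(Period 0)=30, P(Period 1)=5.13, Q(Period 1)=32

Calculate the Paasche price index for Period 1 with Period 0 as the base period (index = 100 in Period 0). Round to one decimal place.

93.8

Paasche price index uses current-period quantities as weights.
ΣP(Period 1)·Q(Period 1) = 1.13×247 + 6.62×108 + 2.91×160 + 2.68×239 + 3.36×113 + 5.13×32 = 279.11 + 714.96 + 465.6 + 640.52 + 379.68 + 164.16 = 2644.03
ΣP(Period 0)·Q(Period 1) = 1.30×247 + 9.21×108 + 2.23×160 + 2.67×239 + 3.21×113 + 4.58×32 = 321.1 + 994.68 + 356.8 + 638.13 + 362.73 + 146.56 = 2820
Index = 2644.03 / 2820 × 100 = 93.7599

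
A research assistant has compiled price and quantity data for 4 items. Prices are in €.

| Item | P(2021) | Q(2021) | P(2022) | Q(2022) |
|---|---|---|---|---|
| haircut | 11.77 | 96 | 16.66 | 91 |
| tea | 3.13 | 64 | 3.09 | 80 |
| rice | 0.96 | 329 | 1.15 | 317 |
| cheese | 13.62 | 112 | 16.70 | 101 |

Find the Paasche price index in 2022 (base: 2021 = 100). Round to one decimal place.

Paasche price index uses current-period quantities as weights.
ΣP(2022)·Q(2022) = 16.66×91 + 3.09×80 + 1.15×317 + 16.70×101 = 1516.06 + 247.2 + 364.55 + 1686.7 = 3814.51
ΣP(2021)·Q(2022) = 11.77×91 + 3.13×80 + 0.96×317 + 13.62×101 = 1071.07 + 250.4 + 304.32 + 1375.62 = 3001.41
Index = 3814.51 / 3001.41 × 100 = 127.0906

127.1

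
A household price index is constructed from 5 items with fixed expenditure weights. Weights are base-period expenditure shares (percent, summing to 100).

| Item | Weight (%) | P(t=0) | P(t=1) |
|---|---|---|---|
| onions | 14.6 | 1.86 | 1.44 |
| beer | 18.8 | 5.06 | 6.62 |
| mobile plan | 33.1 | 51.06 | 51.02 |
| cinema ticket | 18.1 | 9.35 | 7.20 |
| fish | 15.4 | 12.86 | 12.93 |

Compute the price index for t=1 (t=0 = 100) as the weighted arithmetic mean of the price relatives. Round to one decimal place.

98.4

onions: 14.6 × (1.44/1.86) = 14.6 × 0.774194 = 11.3032
beer: 18.8 × (6.62/5.06) = 18.8 × 1.308300 = 24.5960
mobile plan: 33.1 × (51.02/51.06) = 33.1 × 0.999217 = 33.0741
cinema ticket: 18.1 × (7.20/9.35) = 18.1 × 0.770053 = 13.9380
fish: 15.4 × (12.93/12.86) = 15.4 × 1.005443 = 15.4838
Index = Σ wᵢ·(p₁ᵢ/p₀ᵢ) = 11.3032 + 24.5960 + 33.0741 + 13.9380 + 15.4838 = 98.3951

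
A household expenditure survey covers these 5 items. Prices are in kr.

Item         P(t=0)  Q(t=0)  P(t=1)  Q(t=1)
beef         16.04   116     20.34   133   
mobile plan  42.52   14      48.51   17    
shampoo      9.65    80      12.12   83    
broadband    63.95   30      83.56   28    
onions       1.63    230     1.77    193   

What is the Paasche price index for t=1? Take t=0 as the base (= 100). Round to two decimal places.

125.25

Paasche price index uses current-period quantities as weights.
ΣP(t=1)·Q(t=1) = 20.34×133 + 48.51×17 + 12.12×83 + 83.56×28 + 1.77×193 = 2705.22 + 824.67 + 1005.96 + 2339.68 + 341.61 = 7217.14
ΣP(t=0)·Q(t=1) = 16.04×133 + 42.52×17 + 9.65×83 + 63.95×28 + 1.63×193 = 2133.32 + 722.84 + 800.95 + 1790.6 + 314.59 = 5762.3
Index = 7217.14 / 5762.3 × 100 = 125.2476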